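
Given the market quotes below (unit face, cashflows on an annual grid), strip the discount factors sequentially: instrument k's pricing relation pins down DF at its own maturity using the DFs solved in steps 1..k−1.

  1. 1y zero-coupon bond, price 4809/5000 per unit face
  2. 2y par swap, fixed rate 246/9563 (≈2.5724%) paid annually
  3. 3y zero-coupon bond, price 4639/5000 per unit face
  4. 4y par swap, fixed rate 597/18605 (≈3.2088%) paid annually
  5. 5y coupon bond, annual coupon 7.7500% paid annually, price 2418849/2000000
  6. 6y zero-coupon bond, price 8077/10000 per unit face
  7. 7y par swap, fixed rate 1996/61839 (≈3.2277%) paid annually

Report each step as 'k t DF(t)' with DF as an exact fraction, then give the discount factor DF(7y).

1 1 4809/5000
2 2 2377/2500
3 3 4639/5000
4 4 4403/5000
5 5 2137/2500
6 6 8077/10000
7 7 2001/2500
DF(7y) = 2001/2500 ≈ 0.800400

step 1 [1y] zero: DF = P = 4809/5000 ≈ 0.961800
step 2 [2y] swap r/1=246/9563: DF=(1 − 246/9563·(0.961800))/(1+246/9563) = 2377/2500 ≈ 0.950800
step 3 [3y] zero: DF = P = 4639/5000 ≈ 0.927800
step 4 [4y] swap r/1=597/18605: DF=(1 − 597/18605·(0.961800+0.950800+0.927800))/(1+597/18605) = 4403/5000 ≈ 0.880600
step 5 [5y] bond c/1=31/400: DF=(2418849/2000000 − 31/400·(0.961800+0.950800+0.927800+0.880600))/(1+31/400) = 2137/2500 ≈ 0.854800
step 6 [6y] zero: DF = P = 8077/10000 ≈ 0.807700
step 7 [7y] swap r/1=1996/61839: DF=(1 − 1996/61839·(0.961800+0.950800+0.927800+0.880600+0.854800+0.807700))/(1+1996/61839) = 2001/2500 ≈ 0.800400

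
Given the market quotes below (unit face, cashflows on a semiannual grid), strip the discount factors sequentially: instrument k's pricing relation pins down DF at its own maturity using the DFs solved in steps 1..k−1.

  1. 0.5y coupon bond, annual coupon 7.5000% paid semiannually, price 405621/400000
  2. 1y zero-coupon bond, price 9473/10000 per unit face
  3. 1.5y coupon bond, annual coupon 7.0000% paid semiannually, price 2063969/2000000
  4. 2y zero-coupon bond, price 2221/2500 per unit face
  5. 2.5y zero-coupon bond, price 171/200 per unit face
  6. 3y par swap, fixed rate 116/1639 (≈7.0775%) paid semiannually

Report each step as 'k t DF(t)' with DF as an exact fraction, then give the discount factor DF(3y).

step 1 [0.5y] bond c/2=3/80: DF=(405621/400000 − 3/80·(0))/(1+3/80) = 4887/5000 ≈ 0.977400
step 2 [1y] zero: DF = P = 9473/10000 ≈ 0.947300
step 3 [1.5y] bond c/2=7/200: DF=(2063969/2000000 − 7/200·(0.977400+0.947300))/(1+7/200) = 233/250 ≈ 0.932000
step 4 [2y] zero: DF = P = 2221/2500 ≈ 0.888400
step 5 [2.5y] zero: DF = P = 171/200 ≈ 0.855000
step 6 [3y] swap r/2=58/1639: DF=(1 − 58/1639·(0.977400+0.947300+0.932000+0.888400+0.855000))/(1+58/1639) = 4043/5000 ≈ 0.808600

1 1/2 4887/5000
2 1 9473/10000
3 3/2 233/250
4 2 2221/2500
5 5/2 171/200
6 3 4043/5000
DF(3y) = 4043/5000 ≈ 0.808600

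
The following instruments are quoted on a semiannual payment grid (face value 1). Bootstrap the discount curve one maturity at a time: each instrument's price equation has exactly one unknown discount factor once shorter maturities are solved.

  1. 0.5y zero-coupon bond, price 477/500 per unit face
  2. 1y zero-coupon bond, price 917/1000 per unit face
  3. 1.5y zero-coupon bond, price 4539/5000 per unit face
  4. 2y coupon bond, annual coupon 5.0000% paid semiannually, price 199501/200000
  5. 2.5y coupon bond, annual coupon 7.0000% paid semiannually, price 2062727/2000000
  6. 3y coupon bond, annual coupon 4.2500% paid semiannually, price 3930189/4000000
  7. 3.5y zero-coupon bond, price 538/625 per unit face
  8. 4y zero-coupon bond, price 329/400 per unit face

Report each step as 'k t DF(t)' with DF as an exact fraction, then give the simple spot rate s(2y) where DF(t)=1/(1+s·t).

1 1/2 477/500
2 1 917/1000
3 3/2 4539/5000
4 2 4527/5000
5 5/2 8719/10000
6 3 8673/10000
7 7/2 538/625
8 4 329/400
s(2y) = (1/(4527/5000) − 1)/(2) = 473/9054 ≈ 5.2242%

step 1 [0.5y] zero: DF = P = 477/500 ≈ 0.954000
step 2 [1y] zero: DF = P = 917/1000 ≈ 0.917000
step 3 [1.5y] zero: DF = P = 4539/5000 ≈ 0.907800
step 4 [2y] bond c/2=1/40: DF=(199501/200000 − 1/40·(0.954000+0.917000+0.907800))/(1+1/40) = 4527/5000 ≈ 0.905400
step 5 [2.5y] bond c/2=7/200: DF=(2062727/2000000 − 7/200·(0.954000+0.917000+0.907800+0.905400))/(1+7/200) = 8719/10000 ≈ 0.871900
step 6 [3y] bond c/2=17/800: DF=(3930189/4000000 − 17/800·(0.954000+0.917000+0.907800+0.905400+0.871900))/(1+17/800) = 8673/10000 ≈ 0.867300
step 7 [3.5y] zero: DF = P = 538/625 ≈ 0.860800
step 8 [4y] zero: DF = P = 329/400 ≈ 0.822500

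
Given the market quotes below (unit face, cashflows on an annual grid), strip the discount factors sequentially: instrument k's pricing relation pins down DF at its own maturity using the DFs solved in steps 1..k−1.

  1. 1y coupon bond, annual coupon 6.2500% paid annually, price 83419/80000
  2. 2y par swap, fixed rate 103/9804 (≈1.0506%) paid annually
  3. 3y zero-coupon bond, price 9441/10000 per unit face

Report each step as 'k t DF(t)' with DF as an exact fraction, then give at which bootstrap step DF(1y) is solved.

1 1 4907/5000
2 2 4897/5000
3 3 9441/10000
DF(1y) is solved at step 1

step 1 [1y] bond c/1=1/16: DF=(83419/80000 − 1/16·(0))/(1+1/16) = 4907/5000 ≈ 0.981400
step 2 [2y] swap r/1=103/9804: DF=(1 − 103/9804·(0.981400))/(1+103/9804) = 4897/5000 ≈ 0.979400
step 3 [3y] zero: DF = P = 9441/10000 ≈ 0.944100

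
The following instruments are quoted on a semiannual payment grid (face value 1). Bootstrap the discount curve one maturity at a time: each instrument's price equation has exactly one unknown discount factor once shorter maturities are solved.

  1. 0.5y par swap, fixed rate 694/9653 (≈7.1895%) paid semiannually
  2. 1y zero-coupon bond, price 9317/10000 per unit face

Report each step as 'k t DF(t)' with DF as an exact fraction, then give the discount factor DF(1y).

1 1/2 9653/10000
2 1 9317/10000
DF(1y) = 9317/10000 ≈ 0.931700

step 1 [0.5y] swap r/2=347/9653: DF=(1 − 347/9653·(0))/(1+347/9653) = 9653/10000 ≈ 0.965300
step 2 [1y] zero: DF = P = 9317/10000 ≈ 0.931700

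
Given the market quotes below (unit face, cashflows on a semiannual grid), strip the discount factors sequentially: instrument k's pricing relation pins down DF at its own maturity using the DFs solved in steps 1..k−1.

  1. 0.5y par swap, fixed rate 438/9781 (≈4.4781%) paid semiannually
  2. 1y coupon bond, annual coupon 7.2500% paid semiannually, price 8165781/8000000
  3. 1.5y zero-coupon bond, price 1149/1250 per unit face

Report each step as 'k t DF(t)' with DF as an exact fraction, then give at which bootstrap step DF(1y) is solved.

1 1/2 9781/10000
2 1 2377/2500
3 3/2 1149/1250
DF(1y) is solved at step 2

step 1 [0.5y] swap r/2=219/9781: DF=(1 − 219/9781·(0))/(1+219/9781) = 9781/10000 ≈ 0.978100
step 2 [1y] bond c/2=29/800: DF=(8165781/8000000 − 29/800·(0.978100))/(1+29/800) = 2377/2500 ≈ 0.950800
step 3 [1.5y] zero: DF = P = 1149/1250 ≈ 0.919200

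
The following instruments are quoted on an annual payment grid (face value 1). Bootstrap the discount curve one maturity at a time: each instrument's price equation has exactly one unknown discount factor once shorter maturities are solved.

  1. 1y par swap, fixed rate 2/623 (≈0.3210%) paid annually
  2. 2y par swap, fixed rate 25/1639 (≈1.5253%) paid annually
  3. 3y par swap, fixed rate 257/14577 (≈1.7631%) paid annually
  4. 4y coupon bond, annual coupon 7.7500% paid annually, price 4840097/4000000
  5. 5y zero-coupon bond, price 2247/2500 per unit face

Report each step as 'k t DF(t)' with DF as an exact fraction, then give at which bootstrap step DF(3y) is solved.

step 1 [1y] swap r/1=2/623: DF=(1 − 2/623·(0))/(1+2/623) = 623/625 ≈ 0.996800
step 2 [2y] swap r/1=25/1639: DF=(1 − 25/1639·(0.996800))/(1+25/1639) = 97/100 ≈ 0.970000
step 3 [3y] swap r/1=257/14577: DF=(1 − 257/14577·(0.996800+0.970000))/(1+257/14577) = 4743/5000 ≈ 0.948600
step 4 [4y] bond c/1=31/400: DF=(4840097/4000000 − 31/400·(0.996800+0.970000+0.948600))/(1+31/400) = 9133/10000 ≈ 0.913300
step 5 [5y] zero: DF = P = 2247/2500 ≈ 0.898800

1 1 623/625
2 2 97/100
3 3 4743/5000
4 4 9133/10000
5 5 2247/2500
DF(3y) is solved at step 3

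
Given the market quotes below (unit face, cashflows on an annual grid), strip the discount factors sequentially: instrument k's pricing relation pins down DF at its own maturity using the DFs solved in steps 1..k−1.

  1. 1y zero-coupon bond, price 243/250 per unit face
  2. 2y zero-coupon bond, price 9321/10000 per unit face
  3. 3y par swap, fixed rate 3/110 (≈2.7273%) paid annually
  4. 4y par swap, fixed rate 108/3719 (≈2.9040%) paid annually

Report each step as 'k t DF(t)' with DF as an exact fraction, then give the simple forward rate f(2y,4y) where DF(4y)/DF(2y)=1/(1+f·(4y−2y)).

1 1 243/250
2 2 9321/10000
3 3 9229/10000
4 4 223/250
f(2y,4y) = ((9321/10000)/(223/250) − 1)/(2) = 401/17840 ≈ 2.2478%

step 1 [1y] zero: DF = P = 243/250 ≈ 0.972000
step 2 [2y] zero: DF = P = 9321/10000 ≈ 0.932100
step 3 [3y] swap r/1=3/110: DF=(1 − 3/110·(0.972000+0.932100))/(1+3/110) = 9229/10000 ≈ 0.922900
step 4 [4y] swap r/1=108/3719: DF=(1 − 108/3719·(0.972000+0.932100+0.922900))/(1+108/3719) = 223/250 ≈ 0.892000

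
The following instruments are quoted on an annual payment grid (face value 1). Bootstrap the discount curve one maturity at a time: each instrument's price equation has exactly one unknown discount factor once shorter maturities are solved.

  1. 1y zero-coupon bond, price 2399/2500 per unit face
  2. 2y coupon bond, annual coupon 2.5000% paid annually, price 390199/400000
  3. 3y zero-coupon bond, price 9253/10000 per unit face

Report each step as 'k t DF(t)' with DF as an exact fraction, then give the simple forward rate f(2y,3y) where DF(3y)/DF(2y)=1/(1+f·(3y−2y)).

step 1 [1y] zero: DF = P = 2399/2500 ≈ 0.959600
step 2 [2y] bond c/1=1/40: DF=(390199/400000 − 1/40·(0.959600))/(1+1/40) = 9283/10000 ≈ 0.928300
step 3 [3y] zero: DF = P = 9253/10000 ≈ 0.925300

1 1 2399/2500
2 2 9283/10000
3 3 9253/10000
f(2y,3y) = ((9283/10000)/(9253/10000) − 1)/(1) = 30/9253 ≈ 0.3242%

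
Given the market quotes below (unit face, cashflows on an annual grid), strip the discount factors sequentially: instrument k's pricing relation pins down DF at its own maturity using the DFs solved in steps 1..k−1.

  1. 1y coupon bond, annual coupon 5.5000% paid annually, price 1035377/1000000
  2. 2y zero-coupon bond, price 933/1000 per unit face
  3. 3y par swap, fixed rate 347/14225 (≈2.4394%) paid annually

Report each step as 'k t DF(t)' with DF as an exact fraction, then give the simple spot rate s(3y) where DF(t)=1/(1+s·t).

1 1 4907/5000
2 2 933/1000
3 3 4653/5000
s(3y) = (1/(4653/5000) − 1)/(3) = 347/13959 ≈ 2.4859%

step 1 [1y] bond c/1=11/200: DF=(1035377/1000000 − 11/200·(0))/(1+11/200) = 4907/5000 ≈ 0.981400
step 2 [2y] zero: DF = P = 933/1000 ≈ 0.933000
step 3 [3y] swap r/1=347/14225: DF=(1 − 347/14225·(0.981400+0.933000))/(1+347/14225) = 4653/5000 ≈ 0.930600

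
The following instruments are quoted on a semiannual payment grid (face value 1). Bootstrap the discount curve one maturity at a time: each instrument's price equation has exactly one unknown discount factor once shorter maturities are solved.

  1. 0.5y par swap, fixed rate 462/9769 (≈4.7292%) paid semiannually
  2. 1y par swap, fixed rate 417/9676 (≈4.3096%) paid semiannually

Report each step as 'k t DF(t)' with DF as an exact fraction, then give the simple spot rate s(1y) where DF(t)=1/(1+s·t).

1 1/2 9769/10000
2 1 9583/10000
s(1y) = (1/(9583/10000) − 1)/(1) = 417/9583 ≈ 4.3515%

step 1 [0.5y] swap r/2=231/9769: DF=(1 − 231/9769·(0))/(1+231/9769) = 9769/10000 ≈ 0.976900
step 2 [1y] swap r/2=417/19352: DF=(1 − 417/19352·(0.976900))/(1+417/19352) = 9583/10000 ≈ 0.958300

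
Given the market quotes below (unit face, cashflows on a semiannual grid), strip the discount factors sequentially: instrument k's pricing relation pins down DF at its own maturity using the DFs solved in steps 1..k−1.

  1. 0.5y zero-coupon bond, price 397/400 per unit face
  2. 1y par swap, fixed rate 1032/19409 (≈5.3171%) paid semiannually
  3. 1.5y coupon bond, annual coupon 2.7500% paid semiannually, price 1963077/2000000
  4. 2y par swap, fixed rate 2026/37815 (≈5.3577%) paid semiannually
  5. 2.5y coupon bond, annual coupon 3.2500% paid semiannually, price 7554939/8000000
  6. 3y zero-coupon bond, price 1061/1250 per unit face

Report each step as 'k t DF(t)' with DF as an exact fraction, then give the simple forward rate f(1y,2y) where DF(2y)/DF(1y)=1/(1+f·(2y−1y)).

1 1/2 397/400
2 1 2371/2500
3 3/2 9419/10000
4 2 8987/10000
5 5/2 543/625
6 3 1061/1250
f(1y,2y) = ((2371/2500)/(8987/10000) − 1)/(1) = 497/8987 ≈ 5.5302%

step 1 [0.5y] zero: DF = P = 397/400 ≈ 0.992500
step 2 [1y] swap r/2=516/19409: DF=(1 − 516/19409·(0.992500))/(1+516/19409) = 2371/2500 ≈ 0.948400
step 3 [1.5y] bond c/2=11/800: DF=(1963077/2000000 − 11/800·(0.992500+0.948400))/(1+11/800) = 9419/10000 ≈ 0.941900
step 4 [2y] swap r/2=1013/37815: DF=(1 − 1013/37815·(0.992500+0.948400+0.941900))/(1+1013/37815) = 8987/10000 ≈ 0.898700
step 5 [2.5y] bond c/2=13/800: DF=(7554939/8000000 − 13/800·(0.992500+0.948400+0.941900+0.898700))/(1+13/800) = 543/625 ≈ 0.868800
step 6 [3y] zero: DF = P = 1061/1250 ≈ 0.848800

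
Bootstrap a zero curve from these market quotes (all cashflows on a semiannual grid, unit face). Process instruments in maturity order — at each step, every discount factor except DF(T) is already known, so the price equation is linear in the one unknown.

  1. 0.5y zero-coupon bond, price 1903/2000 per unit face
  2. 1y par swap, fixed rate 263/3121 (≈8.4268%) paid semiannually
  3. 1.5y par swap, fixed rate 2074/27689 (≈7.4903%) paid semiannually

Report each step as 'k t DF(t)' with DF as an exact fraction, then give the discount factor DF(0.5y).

step 1 [0.5y] zero: DF = P = 1903/2000 ≈ 0.951500
step 2 [1y] swap r/2=263/6242: DF=(1 − 263/6242·(0.951500))/(1+263/6242) = 9211/10000 ≈ 0.921100
step 3 [1.5y] swap r/2=1037/27689: DF=(1 − 1037/27689·(0.951500+0.921100))/(1+1037/27689) = 8963/10000 ≈ 0.896300

1 1/2 1903/2000
2 1 9211/10000
3 3/2 8963/10000
DF(0.5y) = 1903/2000 ≈ 0.951500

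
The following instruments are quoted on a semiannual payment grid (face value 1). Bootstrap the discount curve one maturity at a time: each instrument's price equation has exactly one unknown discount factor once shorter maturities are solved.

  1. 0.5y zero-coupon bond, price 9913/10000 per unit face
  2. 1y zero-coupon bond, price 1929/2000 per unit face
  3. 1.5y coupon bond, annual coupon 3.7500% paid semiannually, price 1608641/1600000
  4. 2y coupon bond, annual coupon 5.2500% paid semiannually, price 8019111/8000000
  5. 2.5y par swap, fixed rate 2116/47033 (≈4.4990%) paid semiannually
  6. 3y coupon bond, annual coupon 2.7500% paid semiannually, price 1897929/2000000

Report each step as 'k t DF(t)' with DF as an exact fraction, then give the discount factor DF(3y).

1 1/2 9913/10000
2 1 1929/2000
3 3/2 9509/10000
4 2 564/625
5 5/2 4471/5000
6 3 8723/10000
DF(3y) = 8723/10000 ≈ 0.872300

step 1 [0.5y] zero: DF = P = 9913/10000 ≈ 0.991300
step 2 [1y] zero: DF = P = 1929/2000 ≈ 0.964500
step 3 [1.5y] bond c/2=3/160: DF=(1608641/1600000 − 3/160·(0.991300+0.964500))/(1+3/160) = 9509/10000 ≈ 0.950900
step 4 [2y] bond c/2=21/800: DF=(8019111/8000000 − 21/800·(0.991300+0.964500+0.950900))/(1+21/800) = 564/625 ≈ 0.902400
step 5 [2.5y] swap r/2=1058/47033: DF=(1 − 1058/47033·(0.991300+0.964500+0.950900+0.902400))/(1+1058/47033) = 4471/5000 ≈ 0.894200
step 6 [3y] bond c/2=11/800: DF=(1897929/2000000 − 11/800·(0.991300+0.964500+0.950900+0.902400+0.894200))/(1+11/800) = 8723/10000 ≈ 0.872300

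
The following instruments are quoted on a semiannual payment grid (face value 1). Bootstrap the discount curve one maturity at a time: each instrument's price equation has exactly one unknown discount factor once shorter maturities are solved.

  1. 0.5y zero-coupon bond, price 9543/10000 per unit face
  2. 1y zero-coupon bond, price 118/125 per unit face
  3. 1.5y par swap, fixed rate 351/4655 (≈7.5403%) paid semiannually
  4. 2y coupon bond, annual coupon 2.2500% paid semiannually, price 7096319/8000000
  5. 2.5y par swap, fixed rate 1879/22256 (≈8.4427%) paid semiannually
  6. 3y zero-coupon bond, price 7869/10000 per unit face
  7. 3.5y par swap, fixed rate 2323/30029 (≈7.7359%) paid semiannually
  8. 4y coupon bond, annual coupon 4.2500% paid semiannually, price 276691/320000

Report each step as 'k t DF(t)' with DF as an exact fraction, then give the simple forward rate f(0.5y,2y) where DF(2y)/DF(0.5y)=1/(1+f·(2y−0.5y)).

1 1/2 9543/10000
2 1 118/125
3 3/2 8947/10000
4 2 8461/10000
5 5/2 8121/10000
6 3 7869/10000
7 7/2 7677/10000
8 4 7217/10000
f(0.5y,2y) = ((9543/10000)/(8461/10000) − 1)/(3/2) = 2164/25383 ≈ 8.5254%

step 1 [0.5y] zero: DF = P = 9543/10000 ≈ 0.954300
step 2 [1y] zero: DF = P = 118/125 ≈ 0.944000
step 3 [1.5y] swap r/2=351/9310: DF=(1 − 351/9310·(0.954300+0.944000))/(1+351/9310) = 8947/10000 ≈ 0.894700
step 4 [2y] bond c/2=9/800: DF=(7096319/8000000 − 9/800·(0.954300+0.944000+0.894700))/(1+9/800) = 8461/10000 ≈ 0.846100
step 5 [2.5y] swap r/2=1879/44512: DF=(1 − 1879/44512·(0.954300+0.944000+0.894700+0.846100))/(1+1879/44512) = 8121/10000 ≈ 0.812100
step 6 [3y] zero: DF = P = 7869/10000 ≈ 0.786900
step 7 [3.5y] swap r/2=2323/60058: DF=(1 − 2323/60058·(0.954300+0.944000+0.894700+0.846100+0.812100+0.786900))/(1+2323/60058) = 7677/10000 ≈ 0.767700
step 8 [4y] bond c/2=17/800: DF=(276691/320000 − 17/800·(0.954300+0.944000+0.894700+0.846100+0.812100+0.786900+0.767700))/(1+17/800) = 7217/10000 ≈ 0.721700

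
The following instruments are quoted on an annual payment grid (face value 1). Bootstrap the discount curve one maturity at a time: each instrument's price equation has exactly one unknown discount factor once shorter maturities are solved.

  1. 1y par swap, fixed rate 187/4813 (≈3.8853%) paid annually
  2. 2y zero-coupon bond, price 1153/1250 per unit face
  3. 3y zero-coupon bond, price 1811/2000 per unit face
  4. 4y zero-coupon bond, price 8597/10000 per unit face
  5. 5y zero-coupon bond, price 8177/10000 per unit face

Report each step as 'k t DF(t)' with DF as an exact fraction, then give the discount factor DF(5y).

step 1 [1y] swap r/1=187/4813: DF=(1 − 187/4813·(0))/(1+187/4813) = 4813/5000 ≈ 0.962600
step 2 [2y] zero: DF = P = 1153/1250 ≈ 0.922400
step 3 [3y] zero: DF = P = 1811/2000 ≈ 0.905500
step 4 [4y] zero: DF = P = 8597/10000 ≈ 0.859700
step 5 [5y] zero: DF = P = 8177/10000 ≈ 0.817700

1 1 4813/5000
2 2 1153/1250
3 3 1811/2000
4 4 8597/10000
5 5 8177/10000
DF(5y) = 8177/10000 ≈ 0.817700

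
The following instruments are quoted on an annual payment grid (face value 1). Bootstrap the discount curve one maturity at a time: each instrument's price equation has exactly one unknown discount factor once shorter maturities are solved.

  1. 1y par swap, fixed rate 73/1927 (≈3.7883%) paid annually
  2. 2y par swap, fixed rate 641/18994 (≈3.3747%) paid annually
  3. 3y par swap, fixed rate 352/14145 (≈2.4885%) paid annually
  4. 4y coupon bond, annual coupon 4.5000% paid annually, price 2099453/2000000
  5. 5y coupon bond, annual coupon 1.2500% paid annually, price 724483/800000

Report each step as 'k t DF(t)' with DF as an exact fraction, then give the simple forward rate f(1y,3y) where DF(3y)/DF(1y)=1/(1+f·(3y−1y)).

1 1 1927/2000
2 2 9359/10000
3 3 581/625
4 4 8827/10000
5 5 4243/5000
f(1y,3y) = ((1927/2000)/(581/625) − 1)/(2) = 339/18592 ≈ 1.8234%

step 1 [1y] swap r/1=73/1927: DF=(1 − 73/1927·(0))/(1+73/1927) = 1927/2000 ≈ 0.963500
step 2 [2y] swap r/1=641/18994: DF=(1 − 641/18994·(0.963500))/(1+641/18994) = 9359/10000 ≈ 0.935900
step 3 [3y] swap r/1=352/14145: DF=(1 − 352/14145·(0.963500+0.935900))/(1+352/14145) = 581/625 ≈ 0.929600
step 4 [4y] bond c/1=9/200: DF=(2099453/2000000 − 9/200·(0.963500+0.935900+0.929600))/(1+9/200) = 8827/10000 ≈ 0.882700
step 5 [5y] bond c/1=1/80: DF=(724483/800000 − 1/80·(0.963500+0.935900+0.929600+0.882700))/(1+1/80) = 4243/5000 ≈ 0.848600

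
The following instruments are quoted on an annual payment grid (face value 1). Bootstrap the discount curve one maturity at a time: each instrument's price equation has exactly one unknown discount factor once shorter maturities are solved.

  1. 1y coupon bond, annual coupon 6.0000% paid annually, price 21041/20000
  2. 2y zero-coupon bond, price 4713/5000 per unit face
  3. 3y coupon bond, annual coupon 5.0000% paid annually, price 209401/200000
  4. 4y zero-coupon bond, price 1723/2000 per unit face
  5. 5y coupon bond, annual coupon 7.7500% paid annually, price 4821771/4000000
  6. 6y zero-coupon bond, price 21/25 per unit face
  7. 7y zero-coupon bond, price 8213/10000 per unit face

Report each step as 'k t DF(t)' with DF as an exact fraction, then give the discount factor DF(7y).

step 1 [1y] bond c/1=3/50: DF=(21041/20000 − 3/50·(0))/(1+3/50) = 397/400 ≈ 0.992500
step 2 [2y] zero: DF = P = 4713/5000 ≈ 0.942600
step 3 [3y] bond c/1=1/20: DF=(209401/200000 − 1/20·(0.992500+0.942600))/(1+1/20) = 181/200 ≈ 0.905000
step 4 [4y] zero: DF = P = 1723/2000 ≈ 0.861500
step 5 [5y] bond c/1=31/400: DF=(4821771/4000000 − 31/400·(0.992500+0.942600+0.905000+0.861500))/(1+31/400) = 341/400 ≈ 0.852500
step 6 [6y] zero: DF = P = 21/25 ≈ 0.840000
step 7 [7y] zero: DF = P = 8213/10000 ≈ 0.821300

1 1 397/400
2 2 4713/5000
3 3 181/200
4 4 1723/2000
5 5 341/400
6 6 21/25
7 7 8213/10000
DF(7y) = 8213/10000 ≈ 0.821300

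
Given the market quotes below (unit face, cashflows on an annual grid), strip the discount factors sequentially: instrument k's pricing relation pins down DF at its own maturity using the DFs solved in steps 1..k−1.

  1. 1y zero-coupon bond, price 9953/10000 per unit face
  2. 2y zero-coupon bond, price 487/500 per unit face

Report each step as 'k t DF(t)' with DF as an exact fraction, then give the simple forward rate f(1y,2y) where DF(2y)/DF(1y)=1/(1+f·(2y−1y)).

step 1 [1y] zero: DF = P = 9953/10000 ≈ 0.995300
step 2 [2y] zero: DF = P = 487/500 ≈ 0.974000

1 1 9953/10000
2 2 487/500
f(1y,2y) = ((9953/10000)/(487/500) − 1)/(1) = 213/9740 ≈ 2.1869%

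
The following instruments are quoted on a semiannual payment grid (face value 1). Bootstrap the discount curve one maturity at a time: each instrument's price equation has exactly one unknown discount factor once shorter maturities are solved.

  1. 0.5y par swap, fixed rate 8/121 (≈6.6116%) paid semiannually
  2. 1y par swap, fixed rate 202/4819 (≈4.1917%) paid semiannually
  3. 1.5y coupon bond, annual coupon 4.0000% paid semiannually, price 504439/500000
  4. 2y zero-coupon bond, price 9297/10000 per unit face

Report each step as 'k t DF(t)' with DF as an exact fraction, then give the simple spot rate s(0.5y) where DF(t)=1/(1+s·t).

step 1 [0.5y] swap r/2=4/121: DF=(1 − 4/121·(0))/(1+4/121) = 121/125 ≈ 0.968000
step 2 [1y] swap r/2=101/4819: DF=(1 − 101/4819·(0.968000))/(1+101/4819) = 2399/2500 ≈ 0.959600
step 3 [1.5y] bond c/2=1/50: DF=(504439/500000 − 1/50·(0.968000+0.959600))/(1+1/50) = 9513/10000 ≈ 0.951300
step 4 [2y] zero: DF = P = 9297/10000 ≈ 0.929700

1 1/2 121/125
2 1 2399/2500
3 3/2 9513/10000
4 2 9297/10000
s(0.5y) = (1/(121/125) − 1)/(1/2) = 8/121 ≈ 6.6116%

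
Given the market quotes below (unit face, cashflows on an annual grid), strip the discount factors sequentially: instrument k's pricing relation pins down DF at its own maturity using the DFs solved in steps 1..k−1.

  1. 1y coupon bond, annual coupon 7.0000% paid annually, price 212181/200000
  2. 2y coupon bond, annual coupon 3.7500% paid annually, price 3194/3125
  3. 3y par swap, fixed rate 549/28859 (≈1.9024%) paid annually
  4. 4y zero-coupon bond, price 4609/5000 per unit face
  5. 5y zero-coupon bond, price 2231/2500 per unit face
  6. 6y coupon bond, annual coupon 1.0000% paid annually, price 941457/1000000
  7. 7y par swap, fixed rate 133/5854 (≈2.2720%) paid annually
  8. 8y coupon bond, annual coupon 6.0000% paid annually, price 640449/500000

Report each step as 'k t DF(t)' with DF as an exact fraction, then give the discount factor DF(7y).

1 1 1983/2000
2 2 9493/10000
3 3 9451/10000
4 4 4609/5000
5 5 2231/2500
6 6 1107/1250
7 7 8537/10000
8 8 8439/10000
DF(7y) = 8537/10000 ≈ 0.853700

step 1 [1y] bond c/1=7/100: DF=(212181/200000 − 7/100·(0))/(1+7/100) = 1983/2000 ≈ 0.991500
step 2 [2y] bond c/1=3/80: DF=(3194/3125 − 3/80·(0.991500))/(1+3/80) = 9493/10000 ≈ 0.949300
step 3 [3y] swap r/1=549/28859: DF=(1 − 549/28859·(0.991500+0.949300))/(1+549/28859) = 9451/10000 ≈ 0.945100
step 4 [4y] zero: DF = P = 4609/5000 ≈ 0.921800
step 5 [5y] zero: DF = P = 2231/2500 ≈ 0.892400
step 6 [6y] bond c/1=1/100: DF=(941457/1000000 − 1/100·(0.991500+0.949300+0.945100+0.921800+0.892400))/(1+1/100) = 1107/1250 ≈ 0.885600
step 7 [7y] swap r/1=133/5854: DF=(1 − 133/5854·(0.991500+0.949300+0.945100+0.921800+0.892400+0.885600))/(1+133/5854) = 8537/10000 ≈ 0.853700
step 8 [8y] bond c/1=3/50: DF=(640449/500000 − 3/50·(0.991500+0.949300+0.945100+0.921800+0.892400+0.885600+0.853700))/(1+3/50) = 8439/10000 ≈ 0.843900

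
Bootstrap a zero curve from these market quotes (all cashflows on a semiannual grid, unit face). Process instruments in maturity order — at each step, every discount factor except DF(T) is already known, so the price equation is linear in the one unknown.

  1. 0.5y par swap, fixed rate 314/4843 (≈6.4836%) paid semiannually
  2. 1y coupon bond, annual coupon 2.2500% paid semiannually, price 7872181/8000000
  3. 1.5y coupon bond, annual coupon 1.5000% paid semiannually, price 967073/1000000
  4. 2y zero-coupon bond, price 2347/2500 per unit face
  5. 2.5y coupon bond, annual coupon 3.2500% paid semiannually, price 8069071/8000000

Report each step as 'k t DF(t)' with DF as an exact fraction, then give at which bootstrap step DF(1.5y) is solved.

step 1 [0.5y] swap r/2=157/4843: DF=(1 − 157/4843·(0))/(1+157/4843) = 4843/5000 ≈ 0.968600
step 2 [1y] bond c/2=9/800: DF=(7872181/8000000 − 9/800·(0.968600))/(1+9/800) = 9623/10000 ≈ 0.962300
step 3 [1.5y] bond c/2=3/400: DF=(967073/1000000 − 3/400·(0.968600+0.962300))/(1+3/400) = 1891/2000 ≈ 0.945500
step 4 [2y] zero: DF = P = 2347/2500 ≈ 0.938800
step 5 [2.5y] bond c/2=13/800: DF=(8069071/8000000 − 13/800·(0.968600+0.962300+0.945500+0.938800))/(1+13/800) = 1863/2000 ≈ 0.931500

1 1/2 4843/5000
2 1 9623/10000
3 3/2 1891/2000
4 2 2347/2500
5 5/2 1863/2000
DF(1.5y) is solved at step 3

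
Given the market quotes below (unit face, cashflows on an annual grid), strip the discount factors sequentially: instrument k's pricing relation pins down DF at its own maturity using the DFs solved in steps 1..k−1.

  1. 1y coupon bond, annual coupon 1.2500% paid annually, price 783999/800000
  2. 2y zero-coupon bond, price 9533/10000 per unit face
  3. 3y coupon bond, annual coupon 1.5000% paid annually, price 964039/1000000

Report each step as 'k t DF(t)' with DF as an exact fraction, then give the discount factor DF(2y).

step 1 [1y] bond c/1=1/80: DF=(783999/800000 − 1/80·(0))/(1+1/80) = 9679/10000 ≈ 0.967900
step 2 [2y] zero: DF = P = 9533/10000 ≈ 0.953300
step 3 [3y] bond c/1=3/200: DF=(964039/1000000 − 3/200·(0.967900+0.953300))/(1+3/200) = 4607/5000 ≈ 0.921400

1 1 9679/10000
2 2 9533/10000
3 3 4607/5000
DF(2y) = 9533/10000 ≈ 0.953300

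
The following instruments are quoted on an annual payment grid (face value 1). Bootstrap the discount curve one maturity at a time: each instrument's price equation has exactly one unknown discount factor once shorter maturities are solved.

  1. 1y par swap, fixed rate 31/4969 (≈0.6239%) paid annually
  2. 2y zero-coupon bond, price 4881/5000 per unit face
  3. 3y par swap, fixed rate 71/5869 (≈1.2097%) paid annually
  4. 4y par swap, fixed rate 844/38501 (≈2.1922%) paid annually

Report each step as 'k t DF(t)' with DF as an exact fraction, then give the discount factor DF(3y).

1 1 4969/5000
2 2 4881/5000
3 3 1929/2000
4 4 2289/2500
DF(3y) = 1929/2000 ≈ 0.964500

step 1 [1y] swap r/1=31/4969: DF=(1 − 31/4969·(0))/(1+31/4969) = 4969/5000 ≈ 0.993800
step 2 [2y] zero: DF = P = 4881/5000 ≈ 0.976200
step 3 [3y] swap r/1=71/5869: DF=(1 − 71/5869·(0.993800+0.976200))/(1+71/5869) = 1929/2000 ≈ 0.964500
step 4 [4y] swap r/1=844/38501: DF=(1 − 844/38501·(0.993800+0.976200+0.964500))/(1+844/38501) = 2289/2500 ≈ 0.915600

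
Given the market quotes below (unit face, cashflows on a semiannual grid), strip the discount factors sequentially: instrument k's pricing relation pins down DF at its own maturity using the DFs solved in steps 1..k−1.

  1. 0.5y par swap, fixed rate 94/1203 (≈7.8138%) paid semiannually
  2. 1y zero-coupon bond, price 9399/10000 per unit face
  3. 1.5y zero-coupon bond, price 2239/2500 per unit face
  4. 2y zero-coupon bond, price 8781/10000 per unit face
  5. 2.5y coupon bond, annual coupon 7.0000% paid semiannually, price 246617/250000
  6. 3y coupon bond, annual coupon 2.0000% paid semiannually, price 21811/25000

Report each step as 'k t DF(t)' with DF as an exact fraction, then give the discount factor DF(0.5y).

step 1 [0.5y] swap r/2=47/1203: DF=(1 − 47/1203·(0))/(1+47/1203) = 1203/1250 ≈ 0.962400
step 2 [1y] zero: DF = P = 9399/10000 ≈ 0.939900
step 3 [1.5y] zero: DF = P = 2239/2500 ≈ 0.895600
step 4 [2y] zero: DF = P = 8781/10000 ≈ 0.878100
step 5 [2.5y] bond c/2=7/200: DF=(246617/250000 − 7/200·(0.962400+0.939900+0.895600+0.878100))/(1+7/200) = 518/625 ≈ 0.828800
step 6 [3y] bond c/2=1/100: DF=(21811/25000 − 1/100·(0.962400+0.939900+0.895600+0.878100+0.828800))/(1+1/100) = 512/625 ≈ 0.819200

1 1/2 1203/1250
2 1 9399/10000
3 3/2 2239/2500
4 2 8781/10000
5 5/2 518/625
6 3 512/625
DF(0.5y) = 1203/1250 ≈ 0.962400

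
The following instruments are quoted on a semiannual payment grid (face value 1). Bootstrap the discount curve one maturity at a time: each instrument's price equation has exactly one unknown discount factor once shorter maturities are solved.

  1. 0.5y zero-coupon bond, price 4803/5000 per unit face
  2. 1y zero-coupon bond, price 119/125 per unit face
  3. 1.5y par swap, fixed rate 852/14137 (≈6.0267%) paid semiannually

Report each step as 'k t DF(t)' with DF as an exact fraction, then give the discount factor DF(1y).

1 1/2 4803/5000
2 1 119/125
3 3/2 2287/2500
DF(1y) = 119/125 ≈ 0.952000

step 1 [0.5y] zero: DF = P = 4803/5000 ≈ 0.960600
step 2 [1y] zero: DF = P = 119/125 ≈ 0.952000
step 3 [1.5y] swap r/2=426/14137: DF=(1 − 426/14137·(0.960600+0.952000))/(1+426/14137) = 2287/2500 ≈ 0.914800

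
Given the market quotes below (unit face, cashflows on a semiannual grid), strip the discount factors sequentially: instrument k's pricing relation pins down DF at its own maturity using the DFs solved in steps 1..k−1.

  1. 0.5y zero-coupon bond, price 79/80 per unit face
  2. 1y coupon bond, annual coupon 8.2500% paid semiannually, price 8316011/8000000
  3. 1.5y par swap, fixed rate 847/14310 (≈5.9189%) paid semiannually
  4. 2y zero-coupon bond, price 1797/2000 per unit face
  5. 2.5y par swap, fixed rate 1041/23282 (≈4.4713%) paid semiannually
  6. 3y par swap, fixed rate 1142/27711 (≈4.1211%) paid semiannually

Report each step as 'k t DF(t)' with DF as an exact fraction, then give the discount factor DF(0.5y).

step 1 [0.5y] zero: DF = P = 79/80 ≈ 0.987500
step 2 [1y] bond c/2=33/800: DF=(8316011/8000000 − 33/800·(0.987500))/(1+33/800) = 1199/1250 ≈ 0.959200
step 3 [1.5y] swap r/2=847/28620: DF=(1 − 847/28620·(0.987500+0.959200))/(1+847/28620) = 9153/10000 ≈ 0.915300
step 4 [2y] zero: DF = P = 1797/2000 ≈ 0.898500
step 5 [2.5y] swap r/2=1041/46564: DF=(1 − 1041/46564·(0.987500+0.959200+0.915300+0.898500))/(1+1041/46564) = 8959/10000 ≈ 0.895900
step 6 [3y] swap r/2=571/27711: DF=(1 − 571/27711·(0.987500+0.959200+0.915300+0.898500+0.895900))/(1+571/27711) = 4429/5000 ≈ 0.885800

1 1/2 79/80
2 1 1199/1250
3 3/2 9153/10000
4 2 1797/2000
5 5/2 8959/10000
6 3 4429/5000
DF(0.5y) = 79/80 ≈ 0.987500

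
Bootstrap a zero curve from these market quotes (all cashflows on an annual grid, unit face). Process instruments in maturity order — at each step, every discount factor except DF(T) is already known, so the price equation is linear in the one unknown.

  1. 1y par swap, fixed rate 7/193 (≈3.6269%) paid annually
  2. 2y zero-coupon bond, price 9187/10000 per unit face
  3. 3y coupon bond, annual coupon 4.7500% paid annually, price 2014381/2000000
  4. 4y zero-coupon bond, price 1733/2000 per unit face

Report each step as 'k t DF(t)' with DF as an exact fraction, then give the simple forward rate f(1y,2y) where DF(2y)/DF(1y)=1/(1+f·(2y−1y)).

1 1 193/200
2 2 9187/10000
3 3 8761/10000
4 4 1733/2000
f(1y,2y) = ((193/200)/(9187/10000) − 1)/(1) = 463/9187 ≈ 5.0397%

step 1 [1y] swap r/1=7/193: DF=(1 − 7/193·(0))/(1+7/193) = 193/200 ≈ 0.965000
step 2 [2y] zero: DF = P = 9187/10000 ≈ 0.918700
step 3 [3y] bond c/1=19/400: DF=(2014381/2000000 − 19/400·(0.965000+0.918700))/(1+19/400) = 8761/10000 ≈ 0.876100
step 4 [4y] zero: DF = P = 1733/2000 ≈ 0.866500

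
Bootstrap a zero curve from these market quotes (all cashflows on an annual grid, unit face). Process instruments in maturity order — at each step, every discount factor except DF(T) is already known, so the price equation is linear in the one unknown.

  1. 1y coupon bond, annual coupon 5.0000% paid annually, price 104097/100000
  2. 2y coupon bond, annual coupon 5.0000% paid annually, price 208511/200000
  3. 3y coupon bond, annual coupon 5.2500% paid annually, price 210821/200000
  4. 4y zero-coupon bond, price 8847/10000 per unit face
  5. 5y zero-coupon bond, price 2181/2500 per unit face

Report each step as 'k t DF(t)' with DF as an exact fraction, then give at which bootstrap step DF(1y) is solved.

step 1 [1y] bond c/1=1/20: DF=(104097/100000 − 1/20·(0))/(1+1/20) = 4957/5000 ≈ 0.991400
step 2 [2y] bond c/1=1/20: DF=(208511/200000 − 1/20·(0.991400))/(1+1/20) = 9457/10000 ≈ 0.945700
step 3 [3y] bond c/1=21/400: DF=(210821/200000 − 21/400·(0.991400+0.945700))/(1+21/400) = 9049/10000 ≈ 0.904900
step 4 [4y] zero: DF = P = 8847/10000 ≈ 0.884700
step 5 [5y] zero: DF = P = 2181/2500 ≈ 0.872400

1 1 4957/5000
2 2 9457/10000
3 3 9049/10000
4 4 8847/10000
5 5 2181/2500
DF(1y) is solved at step 1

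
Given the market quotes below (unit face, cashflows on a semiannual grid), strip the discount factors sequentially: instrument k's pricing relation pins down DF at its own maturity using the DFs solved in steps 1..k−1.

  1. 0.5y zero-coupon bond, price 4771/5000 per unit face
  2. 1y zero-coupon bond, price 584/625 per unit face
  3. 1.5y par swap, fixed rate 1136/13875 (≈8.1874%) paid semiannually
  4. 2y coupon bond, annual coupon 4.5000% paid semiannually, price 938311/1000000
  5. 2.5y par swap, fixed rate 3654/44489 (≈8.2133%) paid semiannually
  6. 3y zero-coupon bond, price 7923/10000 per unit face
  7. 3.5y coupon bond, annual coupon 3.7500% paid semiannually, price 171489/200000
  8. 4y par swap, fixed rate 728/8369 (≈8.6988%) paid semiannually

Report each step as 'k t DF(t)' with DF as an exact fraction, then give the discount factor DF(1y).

1 1/2 4771/5000
2 1 584/625
3 3/2 554/625
4 2 4283/5000
5 5/2 8173/10000
6 3 7923/10000
7 7/2 1863/2500
8 4 443/625
DF(1y) = 584/625 ≈ 0.934400

step 1 [0.5y] zero: DF = P = 4771/5000 ≈ 0.954200
step 2 [1y] zero: DF = P = 584/625 ≈ 0.934400
step 3 [1.5y] swap r/2=568/13875: DF=(1 − 568/13875·(0.954200+0.934400))/(1+568/13875) = 554/625 ≈ 0.886400
step 4 [2y] bond c/2=9/400: DF=(938311/1000000 − 9/400·(0.954200+0.934400+0.886400))/(1+9/400) = 4283/5000 ≈ 0.856600
step 5 [2.5y] swap r/2=1827/44489: DF=(1 − 1827/44489·(0.954200+0.934400+0.886400+0.856600))/(1+1827/44489) = 8173/10000 ≈ 0.817300
step 6 [3y] zero: DF = P = 7923/10000 ≈ 0.792300
step 7 [3.5y] bond c/2=3/160: DF=(171489/200000 − 3/160·(0.954200+0.934400+0.886400+0.856600+0.817300+0.792300))/(1+3/160) = 1863/2500 ≈ 0.745200
step 8 [4y] swap r/2=364/8369: DF=(1 − 364/8369·(0.954200+0.934400+0.886400+0.856600+0.817300+0.792300+0.745200))/(1+364/8369) = 443/625 ≈ 0.708800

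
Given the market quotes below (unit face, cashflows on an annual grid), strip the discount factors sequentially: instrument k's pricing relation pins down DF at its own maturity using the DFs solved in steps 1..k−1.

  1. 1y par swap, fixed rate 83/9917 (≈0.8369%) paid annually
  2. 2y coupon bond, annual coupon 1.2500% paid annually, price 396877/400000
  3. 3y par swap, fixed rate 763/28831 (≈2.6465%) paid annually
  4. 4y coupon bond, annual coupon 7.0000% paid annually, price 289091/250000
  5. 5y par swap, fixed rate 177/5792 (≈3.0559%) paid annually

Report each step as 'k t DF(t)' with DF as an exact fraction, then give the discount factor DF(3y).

1 1 9917/10000
2 2 9677/10000
3 3 9237/10000
4 4 8921/10000
5 5 1073/1250
DF(3y) = 9237/10000 ≈ 0.923700

step 1 [1y] swap r/1=83/9917: DF=(1 − 83/9917·(0))/(1+83/9917) = 9917/10000 ≈ 0.991700
step 2 [2y] bond c/1=1/80: DF=(396877/400000 − 1/80·(0.991700))/(1+1/80) = 9677/10000 ≈ 0.967700
step 3 [3y] swap r/1=763/28831: DF=(1 − 763/28831·(0.991700+0.967700))/(1+763/28831) = 9237/10000 ≈ 0.923700
step 4 [4y] bond c/1=7/100: DF=(289091/250000 − 7/100·(0.991700+0.967700+0.923700))/(1+7/100) = 8921/10000 ≈ 0.892100
step 5 [5y] swap r/1=177/5792: DF=(1 − 177/5792·(0.991700+0.967700+0.923700+0.892100))/(1+177/5792) = 1073/1250 ≈ 0.858400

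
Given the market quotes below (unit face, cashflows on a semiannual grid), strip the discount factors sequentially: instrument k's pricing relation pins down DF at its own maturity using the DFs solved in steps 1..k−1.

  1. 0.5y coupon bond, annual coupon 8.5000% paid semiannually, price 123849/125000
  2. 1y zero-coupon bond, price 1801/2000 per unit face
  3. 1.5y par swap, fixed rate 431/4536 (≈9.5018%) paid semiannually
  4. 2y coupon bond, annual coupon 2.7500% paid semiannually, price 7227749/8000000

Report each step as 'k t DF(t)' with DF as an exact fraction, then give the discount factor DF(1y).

1 1/2 594/625
2 1 1801/2000
3 3/2 8707/10000
4 2 8543/10000
DF(1y) = 1801/2000 ≈ 0.900500

step 1 [0.5y] bond c/2=17/400: DF=(123849/125000 − 17/400·(0))/(1+17/400) = 594/625 ≈ 0.950400
step 2 [1y] zero: DF = P = 1801/2000 ≈ 0.900500
step 3 [1.5y] swap r/2=431/9072: DF=(1 − 431/9072·(0.950400+0.900500))/(1+431/9072) = 8707/10000 ≈ 0.870700
step 4 [2y] bond c/2=11/800: DF=(7227749/8000000 − 11/800·(0.950400+0.900500+0.870700))/(1+11/800) = 8543/10000 ≈ 0.854300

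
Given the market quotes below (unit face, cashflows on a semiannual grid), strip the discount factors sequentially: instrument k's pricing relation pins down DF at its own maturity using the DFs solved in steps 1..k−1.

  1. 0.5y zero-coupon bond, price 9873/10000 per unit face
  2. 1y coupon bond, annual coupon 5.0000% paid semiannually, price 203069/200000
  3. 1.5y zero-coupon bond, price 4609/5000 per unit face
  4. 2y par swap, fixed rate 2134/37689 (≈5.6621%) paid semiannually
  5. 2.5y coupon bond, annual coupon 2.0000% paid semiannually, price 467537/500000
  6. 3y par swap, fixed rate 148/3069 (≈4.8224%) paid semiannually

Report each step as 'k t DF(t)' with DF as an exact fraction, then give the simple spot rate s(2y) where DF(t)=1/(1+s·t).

1 1/2 9873/10000
2 1 1933/2000
3 3/2 4609/5000
4 2 8933/10000
5 5/2 1777/2000
6 3 2167/2500
s(2y) = (1/(8933/10000) − 1)/(2) = 1067/17866 ≈ 5.9722%

step 1 [0.5y] zero: DF = P = 9873/10000 ≈ 0.987300
step 2 [1y] bond c/2=1/40: DF=(203069/200000 − 1/40·(0.987300))/(1+1/40) = 1933/2000 ≈ 0.966500
step 3 [1.5y] zero: DF = P = 4609/5000 ≈ 0.921800
step 4 [2y] swap r/2=1067/37689: DF=(1 − 1067/37689·(0.987300+0.966500+0.921800))/(1+1067/37689) = 8933/10000 ≈ 0.893300
step 5 [2.5y] bond c/2=1/100: DF=(467537/500000 − 1/100·(0.987300+0.966500+0.921800+0.893300))/(1+1/100) = 1777/2000 ≈ 0.888500
step 6 [3y] swap r/2=74/3069: DF=(1 − 74/3069·(0.987300+0.966500+0.921800+0.893300+0.888500))/(1+74/3069) = 2167/2500 ≈ 0.866800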